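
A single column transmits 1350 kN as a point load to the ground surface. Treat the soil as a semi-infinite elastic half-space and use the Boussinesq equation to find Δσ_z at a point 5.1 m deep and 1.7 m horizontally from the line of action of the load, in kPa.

Δσ_z ≈ 19 kPa

Boussinesq vertical stress below a point load on an elastic half-space:
Δσ_z = 3P/(2πz²) · [1 + (r/z)²]^(−5/2)
r/z = 1.7/5.1 = 0.33333; [1+(r/z)²]^(−5/2) = 0.76843.
Δσ_z = 3×1350/(2π×5.1²) × 0.76843 = 24.782 × 0.76843 = 19.04 kPa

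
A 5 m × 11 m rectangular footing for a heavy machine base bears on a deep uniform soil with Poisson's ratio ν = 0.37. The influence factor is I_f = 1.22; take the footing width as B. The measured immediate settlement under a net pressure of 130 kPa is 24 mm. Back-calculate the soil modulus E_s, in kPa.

S_e = q·B·(1−ν²)/E_s · I_f  ⇒  E_s = q·B·(1−ν²)·I_f / S_e.
E_s = 130 × 5 × 0.8631 × 1.22 / 0.024 = 28520 kPa

E_s ≈ 28500 kPa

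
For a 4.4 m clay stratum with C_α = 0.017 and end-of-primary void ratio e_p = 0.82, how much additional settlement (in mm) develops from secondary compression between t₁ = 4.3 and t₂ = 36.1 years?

S_s ≈ 38 mm

Secondary compression: S_s = C_α·H/(1+e_p)·log₁₀(t₂/t₁)
S_s = 0.017×4.4/(1+0.82)×log₁₀(36.1/4.3)
    = 0.0411 × 0.924 = 0.03798 m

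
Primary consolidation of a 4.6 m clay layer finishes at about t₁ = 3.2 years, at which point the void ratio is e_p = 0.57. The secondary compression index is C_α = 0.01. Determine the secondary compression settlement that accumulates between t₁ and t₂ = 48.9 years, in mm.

S_s ≈ 34.7 mm

Secondary compression: S_s = C_α·H/(1+e_p)·log₁₀(t₂/t₁)
S_s = 0.01×4.6/(1+0.57)×log₁₀(48.9/3.2)
    = 0.0293 × 1.184 = 0.0347 m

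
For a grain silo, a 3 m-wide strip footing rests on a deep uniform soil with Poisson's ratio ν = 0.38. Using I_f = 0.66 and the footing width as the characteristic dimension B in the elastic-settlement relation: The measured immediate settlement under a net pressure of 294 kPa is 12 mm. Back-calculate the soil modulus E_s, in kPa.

E_s ≈ 41500 kPa

S_e = q·B·(1−ν²)/E_s · I_f  ⇒  E_s = q·B·(1−ν²)·I_f / S_e.
E_s = 294 × 3 × 0.8556 × 0.66 / 0.012 = 41510 kPa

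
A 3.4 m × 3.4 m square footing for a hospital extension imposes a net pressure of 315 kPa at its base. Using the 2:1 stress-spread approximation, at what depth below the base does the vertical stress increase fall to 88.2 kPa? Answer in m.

z ≈ 3.03 m

2:1 spreading — at depth z the loaded area has grown by z in each plan dimension:
qB²/(B+z)² = Δσ_z ⇒ z = B(√(q/Δσ_z) − 1) = 3.4×(√(315/88.2) − 1) = 3.025 m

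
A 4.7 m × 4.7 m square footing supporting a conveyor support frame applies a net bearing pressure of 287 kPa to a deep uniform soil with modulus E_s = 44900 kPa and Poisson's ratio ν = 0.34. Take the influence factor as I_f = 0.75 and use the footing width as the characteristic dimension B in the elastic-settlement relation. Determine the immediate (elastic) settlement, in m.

Immediate (elastic) settlement: S_e = q·B·(1−ν²)/E_s · I_f.
S_e = 287 × 4.7 × (1 − 0.34²) / 44900 × 0.75
    = 287 × 4.7 × 0.8844 / 44900 × 0.75
    = 0.01993 m

S_e ≈ 0.0199 m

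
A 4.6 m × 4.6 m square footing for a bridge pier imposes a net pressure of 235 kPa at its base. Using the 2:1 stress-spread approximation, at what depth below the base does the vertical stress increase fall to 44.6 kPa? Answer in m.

z ≈ 5.96 m

2:1 spreading — at depth z the loaded area has grown by z in each plan dimension:
qB²/(B+z)² = Δσ_z ⇒ z = B(√(q/Δσ_z) − 1) = 4.6×(√(235/44.6) − 1) = 5.959 m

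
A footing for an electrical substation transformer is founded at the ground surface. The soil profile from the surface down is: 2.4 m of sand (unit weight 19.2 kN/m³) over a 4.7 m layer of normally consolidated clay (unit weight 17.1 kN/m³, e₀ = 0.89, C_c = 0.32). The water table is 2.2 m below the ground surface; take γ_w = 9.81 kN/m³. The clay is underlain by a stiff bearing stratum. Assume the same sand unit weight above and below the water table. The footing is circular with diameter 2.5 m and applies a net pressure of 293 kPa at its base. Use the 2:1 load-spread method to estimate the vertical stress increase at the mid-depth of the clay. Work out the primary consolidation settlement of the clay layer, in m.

Mid-depth of clay below the ground surface: z = 2.4 + 4.7/2 = 4.75 m.
Total vertical stress at mid-clay: σ_v = 19.2×2.4 + 17.1×2.35 = 86.265 kPa.
Pore pressure: u = 9.81×(4.75 − 2.2) = 25.015 kPa.
Initial effective stress: σ'_0 = σ_v − u = 86.265 − 25.015 = 61.25 kPa.
Stress increase at mid-clay by the 2:1 spreading method:
Δσ ≈ qD²/(D+z)² = 293×2.5²/(2.5+4.75)² = 34.839 kPa
Final effective stress: σ'_f = σ'_0 + Δσ = 61.25 + 34.839 = 96.089 kPa.
Normally consolidated clay, so the full stress increment lies on the virgin compression line:
S_c = C_c·H/(1+e₀)·log₁₀(σ'_f/σ'_0) = 0.32×4.7/(1+0.89)×log₁₀(96.089/61.25)
    = 0.79577 × 0.19557 = 0.1556 m

S_c ≈ 0.156 m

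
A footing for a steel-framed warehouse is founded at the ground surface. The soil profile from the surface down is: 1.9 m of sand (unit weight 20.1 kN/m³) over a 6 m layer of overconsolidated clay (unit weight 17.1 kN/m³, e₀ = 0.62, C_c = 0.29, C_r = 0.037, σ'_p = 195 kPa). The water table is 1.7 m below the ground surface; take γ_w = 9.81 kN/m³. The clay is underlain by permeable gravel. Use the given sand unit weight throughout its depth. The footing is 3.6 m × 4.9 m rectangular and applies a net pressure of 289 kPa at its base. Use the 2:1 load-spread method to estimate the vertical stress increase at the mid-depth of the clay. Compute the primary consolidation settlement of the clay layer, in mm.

S_c ≈ 42.8 mm

Mid-depth of clay below the ground surface: z = 1.9 + 6/2 = 4.9 m.
Total vertical stress at mid-clay: σ_v = 20.1×1.9 + 17.1×3 = 89.49 kPa.
Pore pressure: u = 9.81×(4.9 − 1.7) = 31.392 kPa.
Initial effective stress: σ'_0 = σ_v − u = 89.49 − 31.392 = 58.098 kPa.
Stress increase at mid-clay by the 2:1 spreading method:
Δσ = qBL/((B+z)(L+z)) = 289×3.6×4.9/((3.6+4.9)(4.9+4.9)) = 61.2 kPa
Final effective stress: σ'_f = 58.098 + 61.2 = 119.3 kPa.
σ'_f = 119.3 ≤ σ'_p = 195 kPa, so the clay remains overconsolidated and only the recompression index applies:
S_c = C_r·H/(1+e₀)·log₁₀(σ'_f/σ'_0) = 0.037×6/1.62×log₁₀(119.3/58.098)
    = 0.13704 × 0.31248 = 0.04282 m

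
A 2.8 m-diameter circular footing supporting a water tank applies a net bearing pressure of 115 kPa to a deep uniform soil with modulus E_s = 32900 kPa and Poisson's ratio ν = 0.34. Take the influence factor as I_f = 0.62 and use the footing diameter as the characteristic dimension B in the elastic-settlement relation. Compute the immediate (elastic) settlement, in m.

S_e ≈ 0.00537 m

Immediate (elastic) settlement: S_e = q·B·(1−ν²)/E_s · I_f.
S_e = 115 × 2.8 × (1 − 0.34²) / 32900 × 0.62
    = 115 × 2.8 × 0.8844 / 32900 × 0.62
    = 0.005367 m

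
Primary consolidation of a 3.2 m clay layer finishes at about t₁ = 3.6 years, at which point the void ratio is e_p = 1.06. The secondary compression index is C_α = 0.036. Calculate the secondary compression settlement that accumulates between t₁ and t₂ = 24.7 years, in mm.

S_s ≈ 46.8 mm

Secondary compression: S_s = C_α·H/(1+e_p)·log₁₀(t₂/t₁)
S_s = 0.036×3.2/(1+1.06)×log₁₀(24.7/3.6)
    = 0.05592 × 0.8364 = 0.04677 m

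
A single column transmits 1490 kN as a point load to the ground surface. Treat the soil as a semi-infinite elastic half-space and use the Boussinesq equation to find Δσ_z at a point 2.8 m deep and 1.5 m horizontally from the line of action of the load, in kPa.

Boussinesq vertical stress below a point load on an elastic half-space:
Δσ_z = 3P/(2πz²) · [1 + (r/z)²]^(−5/2)
r/z = 1.5/2.8 = 0.53571; [1+(r/z)²]^(−5/2) = 0.53218.
Δσ_z = 3×1490/(2π×2.8²) × 0.53218 = 90.743 × 0.53218 = 48.29 kPa

Δσ_z ≈ 48.3 kPa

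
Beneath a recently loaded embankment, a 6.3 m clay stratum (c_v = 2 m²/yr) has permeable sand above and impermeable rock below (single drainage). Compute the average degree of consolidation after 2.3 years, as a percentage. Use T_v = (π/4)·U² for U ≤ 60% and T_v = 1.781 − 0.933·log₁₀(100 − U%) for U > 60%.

U ≈ 38.4 %

Drainage path length: H_d = H = 6.3 m (single drainage).
T_v = c_v·t/H_d² = 2×2.3/6.3² = 0.1159.
T_v = 0.1159 corresponds to the U ≤ 60% branch:
U = √(4T_v/π) = 0.3841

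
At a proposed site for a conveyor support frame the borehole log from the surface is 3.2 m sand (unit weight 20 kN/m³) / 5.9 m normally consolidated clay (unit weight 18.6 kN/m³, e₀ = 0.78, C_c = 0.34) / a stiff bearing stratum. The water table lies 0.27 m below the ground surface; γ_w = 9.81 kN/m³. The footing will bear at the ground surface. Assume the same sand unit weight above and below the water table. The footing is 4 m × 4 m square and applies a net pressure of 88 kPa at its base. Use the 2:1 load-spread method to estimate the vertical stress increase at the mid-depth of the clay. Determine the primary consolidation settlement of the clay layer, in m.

Mid-depth of clay below the ground surface: z = 3.2 + 5.9/2 = 6.15 m.
Total vertical stress at mid-clay: σ_v = 20×3.2 + 18.6×2.95 = 118.87 kPa.
Pore pressure: u = 9.81×(6.15 − 0.27) = 57.683 kPa.
Initial effective stress: σ'_0 = σ_v − u = 118.87 − 57.683 = 61.187 kPa.
Stress increase at mid-clay by the 2:1 spreading method:
Δσ = qBL/((B+z)(L+z)) = 88×4×4/((4+6.15)(4+6.15)) = 13.667 kPa
Final effective stress: σ'_f = σ'_0 + Δσ = 61.187 + 13.667 = 74.854 kPa.
Normally consolidated clay, so the full stress increment lies on the virgin compression line:
S_c = C_c·H/(1+e₀)·log₁₀(σ'_f/σ'_0) = 0.34×5.9/(1+0.78)×log₁₀(74.854/61.187)
    = 1.127 × 0.087556 = 0.09868 m

S_c ≈ 0.0987 m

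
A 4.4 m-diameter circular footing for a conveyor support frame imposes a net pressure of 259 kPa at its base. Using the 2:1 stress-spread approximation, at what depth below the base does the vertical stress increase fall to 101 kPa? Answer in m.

z ≈ 2.65 m

2:1 spreading — at depth z the loaded area has grown by z in each plan dimension:
qD²/(D+z)² = Δσ_z ⇒ z = D(√(q/Δσ_z) − 1) = 4.4×(√(259/101) − 1) = 2.646 m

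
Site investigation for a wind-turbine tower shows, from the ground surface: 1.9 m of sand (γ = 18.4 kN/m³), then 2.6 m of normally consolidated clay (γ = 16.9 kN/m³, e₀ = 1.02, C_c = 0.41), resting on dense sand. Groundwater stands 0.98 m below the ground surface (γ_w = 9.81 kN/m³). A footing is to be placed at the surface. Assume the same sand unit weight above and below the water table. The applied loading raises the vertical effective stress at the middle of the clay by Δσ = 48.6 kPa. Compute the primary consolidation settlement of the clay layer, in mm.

S_c ≈ 199 mm

Mid-depth of clay below the ground surface: z = 1.9 + 2.6/2 = 3.2 m.
Total vertical stress at mid-clay: σ_v = 18.4×1.9 + 16.9×1.3 = 56.93 kPa.
Pore pressure: u = 9.81×(3.2 − 0.98) = 21.778 kPa.
Initial effective stress: σ'_0 = σ_v − u = 56.93 − 21.778 = 35.152 kPa.
Final effective stress: σ'_f = σ'_0 + Δσ = 35.152 + 48.6 = 83.752 kPa.
Normally consolidated clay, so the full stress increment lies on the virgin compression line:
S_c = C_c·H/(1+e₀)·log₁₀(σ'_f/σ'_0) = 0.41×2.6/(1+1.02)×log₁₀(83.752/35.152)
    = 0.52772 × 0.37705 = 0.199 m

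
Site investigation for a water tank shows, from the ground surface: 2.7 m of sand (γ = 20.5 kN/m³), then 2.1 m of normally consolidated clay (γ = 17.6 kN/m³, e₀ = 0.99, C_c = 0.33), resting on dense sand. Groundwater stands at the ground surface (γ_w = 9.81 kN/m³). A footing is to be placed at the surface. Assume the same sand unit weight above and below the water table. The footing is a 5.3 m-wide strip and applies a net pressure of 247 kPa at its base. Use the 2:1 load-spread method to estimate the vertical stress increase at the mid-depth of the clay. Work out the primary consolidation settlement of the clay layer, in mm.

Mid-depth of clay below the ground surface: z = 2.7 + 2.1/2 = 3.75 m.
Total vertical stress at mid-clay: σ_v = 20.5×2.7 + 17.6×1.05 = 73.83 kPa.
Pore pressure: u = 9.81×(3.75 − 0) = 36.788 kPa.
Initial effective stress: σ'_0 = σ_v − u = 73.83 − 36.788 = 37.042 kPa.
Stress increase at mid-clay by the 2:1 spreading method:
Δσ = qB/(B+z) = 247×5.3/(5.3+3.75) = 144.65 kPa
Final effective stress: σ'_f = σ'_0 + Δσ = 37.042 + 144.65 = 181.69 kPa.
Normally consolidated clay, so the full stress increment lies on the virgin compression line:
S_c = C_c·H/(1+e₀)·log₁₀(σ'_f/σ'_0) = 0.33×2.1/(1+0.99)×log₁₀(181.69/37.042)
    = 0.34824 × 0.69064 = 0.2405 m

S_c ≈ 241 mm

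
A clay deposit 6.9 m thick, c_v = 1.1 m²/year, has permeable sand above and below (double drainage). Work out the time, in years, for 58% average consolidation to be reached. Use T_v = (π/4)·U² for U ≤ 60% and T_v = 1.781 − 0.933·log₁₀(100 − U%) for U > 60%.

Drainage path length: H_d = H/2 = 3.45 m (double drainage).
U ≤ 60%: T_v = (π/4)·U² = (π/4)×0.58² = 0.26421.
t = T_v·H_d²/c_v = 0.26421×3.45²/1.1 = 2.859 years.

t ≈ 2.86 years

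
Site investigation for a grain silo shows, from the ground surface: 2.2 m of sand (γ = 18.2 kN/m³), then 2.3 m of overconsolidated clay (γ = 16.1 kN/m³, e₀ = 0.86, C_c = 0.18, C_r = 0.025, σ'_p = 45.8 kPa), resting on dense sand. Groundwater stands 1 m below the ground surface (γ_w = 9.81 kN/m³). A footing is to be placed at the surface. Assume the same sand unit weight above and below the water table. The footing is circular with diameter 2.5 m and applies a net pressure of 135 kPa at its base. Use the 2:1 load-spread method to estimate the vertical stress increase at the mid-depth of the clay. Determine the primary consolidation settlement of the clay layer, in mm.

Mid-depth of clay below the ground surface: z = 2.2 + 2.3/2 = 3.35 m.
Total vertical stress at mid-clay: σ_v = 18.2×2.2 + 16.1×1.15 = 58.555 kPa.
Pore pressure: u = 9.81×(3.35 − 1) = 23.054 kPa.
Initial effective stress: σ'_0 = σ_v − u = 58.555 − 23.054 = 35.501 kPa.
Stress increase at mid-clay by the 2:1 spreading method:
Δσ ≈ qD²/(D+z)² = 135×2.5²/(2.5+3.35)² = 24.655 kPa
Final effective stress: σ'_f = 35.501 + 24.655 = 60.156 kPa.
σ'_f = 60.156 > σ'_p = 45.8 kPa, so the stress path crosses the preconsolidation pressure — recompression up to σ'_p, then virgin compression beyond:
S_c = H/(1+e₀)·[C_r·log₁₀(σ'_p/σ'_0) + C_c·log₁₀(σ'_f/σ'_p)]
    = 2.3/1.86 × [0.025×log₁₀(45.8/35.501) + 0.18×log₁₀(60.156/45.8)]
    = 1.2366 × [0.0027656 + 0.021314] = 0.02978 m

S_c ≈ 29.8 mm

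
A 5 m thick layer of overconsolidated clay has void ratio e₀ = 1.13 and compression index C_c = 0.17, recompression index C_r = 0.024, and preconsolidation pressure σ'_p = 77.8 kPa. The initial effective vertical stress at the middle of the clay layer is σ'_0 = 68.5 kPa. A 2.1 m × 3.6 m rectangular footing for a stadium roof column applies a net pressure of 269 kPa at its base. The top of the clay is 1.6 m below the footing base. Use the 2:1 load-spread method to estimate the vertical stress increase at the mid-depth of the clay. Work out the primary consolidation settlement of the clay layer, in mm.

S_c ≈ 64.9 mm

Mid-depth of clay below the footing base: z = 1.6 + 5/2 = 4.1 m.
Stress increase at mid-clay by the 2:1 spreading method:
Δσ = qBL/((B+z)(L+z)) = 269×2.1×3.6/((2.1+4.1)(3.6+4.1)) = 42.598 kPa
Final effective stress: σ'_f = 68.5 + 42.598 = 111.1 kPa.
σ'_f = 111.1 > σ'_p = 77.8 kPa, so the stress path crosses the preconsolidation pressure — recompression up to σ'_p, then virgin compression beyond:
S_c = H/(1+e₀)·[C_r·log₁₀(σ'_p/σ'_0) + C_c·log₁₀(σ'_f/σ'_p)]
    = 5/2.13 × [0.024×log₁₀(77.8/68.5) + 0.17×log₁₀(111.1/77.8)]
    = 2.3474 × [0.0013269 + 0.026305] = 0.06486 m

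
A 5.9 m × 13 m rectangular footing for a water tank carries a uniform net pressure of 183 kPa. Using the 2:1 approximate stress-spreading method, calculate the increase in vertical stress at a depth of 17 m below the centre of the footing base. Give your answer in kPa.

Δσ_z ≈ 20.4 kPa

By the 2:1 method the load spreads at 1 horizontal : 2 vertical, so at depth z the loaded area has grown by z in each plan dimension:
Δσ = qBL/((B+z)(L+z)) = 183×5.9×13/((5.9+17)(13+17)) = 20.431 kPa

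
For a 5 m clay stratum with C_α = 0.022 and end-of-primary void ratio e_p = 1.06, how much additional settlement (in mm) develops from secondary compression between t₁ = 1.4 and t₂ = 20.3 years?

S_s ≈ 62 mm

Secondary compression: S_s = C_α·H/(1+e_p)·log₁₀(t₂/t₁)
S_s = 0.022×5/(1+1.06)×log₁₀(20.3/1.4)
    = 0.0534 × 1.161 = 0.06201 m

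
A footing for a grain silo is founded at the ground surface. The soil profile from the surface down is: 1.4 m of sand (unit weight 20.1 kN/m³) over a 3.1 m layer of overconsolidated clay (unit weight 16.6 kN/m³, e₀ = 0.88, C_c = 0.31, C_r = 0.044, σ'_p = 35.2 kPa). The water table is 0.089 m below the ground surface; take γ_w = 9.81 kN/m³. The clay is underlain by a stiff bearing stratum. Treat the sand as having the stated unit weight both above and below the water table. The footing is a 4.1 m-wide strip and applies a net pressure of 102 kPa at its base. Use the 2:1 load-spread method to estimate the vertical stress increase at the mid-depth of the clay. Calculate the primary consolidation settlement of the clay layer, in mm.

Mid-depth of clay below the ground surface: z = 1.4 + 3.1/2 = 2.95 m.
Total vertical stress at mid-clay: σ_v = 20.1×1.4 + 16.6×1.55 = 53.87 kPa.
Pore pressure: u = 9.81×(2.95 − 0.089) = 28.066 kPa.
Initial effective stress: σ'_0 = σ_v − u = 53.87 − 28.066 = 25.804 kPa.
Stress increase at mid-clay by the 2:1 spreading method:
Δσ = qB/(B+z) = 102×4.1/(4.1+2.95) = 59.319 kPa
Final effective stress: σ'_f = 25.804 + 59.319 = 85.123 kPa.
σ'_f = 85.123 > σ'_p = 35.2 kPa, so the stress path crosses the preconsolidation pressure — recompression up to σ'_p, then virgin compression beyond:
S_c = H/(1+e₀)·[C_r·log₁₀(σ'_p/σ'_0) + C_c·log₁₀(σ'_f/σ'_p)]
    = 3.1/1.88 × [0.044×log₁₀(35.2/25.804) + 0.31×log₁₀(85.123/35.2)]
    = 1.6489 × [0.0059336 + 0.11889] = 0.2058 m

S_c ≈ 206 mm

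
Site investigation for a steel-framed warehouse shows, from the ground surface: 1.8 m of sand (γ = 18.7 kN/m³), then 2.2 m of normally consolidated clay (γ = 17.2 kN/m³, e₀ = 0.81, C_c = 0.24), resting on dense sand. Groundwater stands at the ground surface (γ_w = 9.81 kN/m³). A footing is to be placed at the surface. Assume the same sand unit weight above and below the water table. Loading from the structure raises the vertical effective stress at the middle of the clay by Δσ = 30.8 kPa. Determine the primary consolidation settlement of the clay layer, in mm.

Mid-depth of clay below the ground surface: z = 1.8 + 2.2/2 = 2.9 m.
Total vertical stress at mid-clay: σ_v = 18.7×1.8 + 17.2×1.1 = 52.58 kPa.
Pore pressure: u = 9.81×(2.9 − 0) = 28.449 kPa.
Initial effective stress: σ'_0 = σ_v − u = 52.58 − 28.449 = 24.131 kPa.
Final effective stress: σ'_f = σ'_0 + Δσ = 24.131 + 30.8 = 54.931 kPa.
Normally consolidated clay, so the full stress increment lies on the virgin compression line:
S_c = C_c·H/(1+e₀)·log₁₀(σ'_f/σ'_0) = 0.24×2.2/(1+0.81)×log₁₀(54.931/24.131)
    = 0.29171 × 0.35724 = 0.1042 m

S_c ≈ 104 mm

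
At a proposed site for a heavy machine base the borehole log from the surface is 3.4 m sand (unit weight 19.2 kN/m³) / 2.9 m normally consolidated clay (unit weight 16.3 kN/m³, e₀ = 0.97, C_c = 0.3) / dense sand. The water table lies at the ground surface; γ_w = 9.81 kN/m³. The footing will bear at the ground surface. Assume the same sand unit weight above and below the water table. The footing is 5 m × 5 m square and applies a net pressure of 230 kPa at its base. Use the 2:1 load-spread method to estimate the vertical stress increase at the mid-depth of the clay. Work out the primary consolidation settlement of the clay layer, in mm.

S_c ≈ 171 mm

Mid-depth of clay below the ground surface: z = 3.4 + 2.9/2 = 4.85 m.
Total vertical stress at mid-clay: σ_v = 19.2×3.4 + 16.3×1.45 = 88.915 kPa.
Pore pressure: u = 9.81×(4.85 − 0) = 47.578 kPa.
Initial effective stress: σ'_0 = σ_v − u = 88.915 − 47.578 = 41.337 kPa.
Stress increase at mid-clay by the 2:1 spreading method:
Δσ = qBL/((B+z)(L+z)) = 230×5×5/((5+4.85)(5+4.85)) = 59.265 kPa
Final effective stress: σ'_f = σ'_0 + Δσ = 41.337 + 59.265 = 100.6 kPa.
Normally consolidated clay, so the full stress increment lies on the virgin compression line:
S_c = C_c·H/(1+e₀)·log₁₀(σ'_f/σ'_0) = 0.3×2.9/(1+0.97)×log₁₀(100.6/41.337)
    = 0.44162 × 0.38626 = 0.1706 m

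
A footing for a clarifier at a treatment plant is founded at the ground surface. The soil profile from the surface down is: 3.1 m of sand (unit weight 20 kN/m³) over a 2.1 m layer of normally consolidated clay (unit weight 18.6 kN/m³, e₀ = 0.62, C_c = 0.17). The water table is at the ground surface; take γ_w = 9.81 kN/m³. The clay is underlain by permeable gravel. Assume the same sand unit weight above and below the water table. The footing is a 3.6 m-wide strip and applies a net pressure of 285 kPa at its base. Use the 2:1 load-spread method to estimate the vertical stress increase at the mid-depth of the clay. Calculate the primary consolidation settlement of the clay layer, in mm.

S_c ≈ 138 mm

Mid-depth of clay below the ground surface: z = 3.1 + 2.1/2 = 4.15 m.
Total vertical stress at mid-clay: σ_v = 20×3.1 + 18.6×1.05 = 81.53 kPa.
Pore pressure: u = 9.81×(4.15 − 0) = 40.712 kPa.
Initial effective stress: σ'_0 = σ_v − u = 81.53 − 40.712 = 40.818 kPa.
Stress increase at mid-clay by the 2:1 spreading method:
Δσ = qB/(B+z) = 285×3.6/(3.6+4.15) = 132.39 kPa
Final effective stress: σ'_f = σ'_0 + Δσ = 40.818 + 132.39 = 173.21 kPa.
Normally consolidated clay, so the full stress increment lies on the virgin compression line:
S_c = C_c·H/(1+e₀)·log₁₀(σ'_f/σ'_0) = 0.17×2.1/(1+0.62)×log₁₀(173.21/40.818)
    = 0.22037 × 0.62772 = 0.1383 m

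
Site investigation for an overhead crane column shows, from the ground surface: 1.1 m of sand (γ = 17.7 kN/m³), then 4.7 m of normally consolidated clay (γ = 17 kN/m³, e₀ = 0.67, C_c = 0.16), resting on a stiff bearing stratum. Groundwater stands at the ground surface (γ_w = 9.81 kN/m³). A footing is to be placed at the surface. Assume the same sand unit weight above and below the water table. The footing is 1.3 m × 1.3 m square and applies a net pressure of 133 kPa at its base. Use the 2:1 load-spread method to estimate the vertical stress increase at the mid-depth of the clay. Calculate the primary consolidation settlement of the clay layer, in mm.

S_c ≈ 64.3 mm

Mid-depth of clay below the ground surface: z = 1.1 + 4.7/2 = 3.45 m.
Total vertical stress at mid-clay: σ_v = 17.7×1.1 + 17×2.35 = 59.42 kPa.
Pore pressure: u = 9.81×(3.45 − 0) = 33.845 kPa.
Initial effective stress: σ'_0 = σ_v − u = 59.42 − 33.845 = 25.575 kPa.
Stress increase at mid-clay by the 2:1 spreading method:
Δσ = qBL/((B+z)(L+z)) = 133×1.3×1.3/((1.3+3.45)(1.3+3.45)) = 9.9621 kPa
Final effective stress: σ'_f = σ'_0 + Δσ = 25.575 + 9.9621 = 35.537 kPa.
Normally consolidated clay, so the full stress increment lies on the virgin compression line:
S_c = C_c·H/(1+e₀)·log₁₀(σ'_f/σ'_0) = 0.16×4.7/(1+0.67)×log₁₀(35.537/25.575)
    = 0.4503 × 0.14287 = 0.06433 m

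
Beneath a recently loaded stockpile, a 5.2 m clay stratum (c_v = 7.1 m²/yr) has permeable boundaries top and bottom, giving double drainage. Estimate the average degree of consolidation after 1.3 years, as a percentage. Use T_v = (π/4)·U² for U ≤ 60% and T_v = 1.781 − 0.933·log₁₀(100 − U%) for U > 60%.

U ≈ 97.2 %

Drainage path length: H_d = H/2 = 2.6 m (double drainage).
T_v = c_v·t/H_d² = 7.1×1.3/2.6² = 1.3654.
T_v = 1.3654 corresponds to the U > 60% branch:
U = 1 − 10^((1.781 − T_v)/0.933)/100 = 0.9721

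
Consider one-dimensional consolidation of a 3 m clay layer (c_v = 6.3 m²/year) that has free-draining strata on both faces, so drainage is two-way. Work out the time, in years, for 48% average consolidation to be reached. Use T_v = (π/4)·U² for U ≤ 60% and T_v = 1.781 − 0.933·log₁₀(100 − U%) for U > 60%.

t ≈ 0.0646 years

Drainage path length: H_d = H/2 = 1.5 m (double drainage).
U ≤ 60%: T_v = (π/4)·U² = (π/4)×0.48² = 0.18096.
t = T_v·H_d²/c_v = 0.18096×1.5²/6.3 = 0.06463 years.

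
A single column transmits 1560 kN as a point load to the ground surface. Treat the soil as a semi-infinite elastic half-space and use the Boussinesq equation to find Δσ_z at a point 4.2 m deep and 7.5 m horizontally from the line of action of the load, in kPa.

Δσ_z ≈ 1.18 kPa

Boussinesq vertical stress below a point load on an elastic half-space:
Δσ_z = 3P/(2πz²) · [1 + (r/z)²]^(−5/2)
r/z = 7.5/4.2 = 1.7857; [1+(r/z)²]^(−5/2) = 0.027847.
Δσ_z = 3×1560/(2π×4.2²) × 0.027847 = 42.225 × 0.027847 = 1.176 kPa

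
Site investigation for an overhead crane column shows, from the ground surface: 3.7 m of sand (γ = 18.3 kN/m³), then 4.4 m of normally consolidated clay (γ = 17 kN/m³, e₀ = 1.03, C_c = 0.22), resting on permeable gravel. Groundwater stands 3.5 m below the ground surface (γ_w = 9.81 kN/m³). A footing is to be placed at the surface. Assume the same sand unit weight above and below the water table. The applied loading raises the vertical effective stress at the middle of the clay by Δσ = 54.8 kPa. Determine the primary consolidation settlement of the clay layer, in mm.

Mid-depth of clay below the ground surface: z = 3.7 + 4.4/2 = 5.9 m.
Total vertical stress at mid-clay: σ_v = 18.3×3.7 + 17×2.2 = 105.11 kPa.
Pore pressure: u = 9.81×(5.9 − 3.5) = 23.544 kPa.
Initial effective stress: σ'_0 = σ_v − u = 105.11 − 23.544 = 81.566 kPa.
Final effective stress: σ'_f = σ'_0 + Δσ = 81.566 + 54.8 = 136.37 kPa.
Normally consolidated clay, so the full stress increment lies on the virgin compression line:
S_c = C_c·H/(1+e₀)·log₁₀(σ'_f/σ'_0) = 0.22×4.4/(1+1.03)×log₁₀(136.37/81.566)
    = 0.47685 × 0.22321 = 0.1064 m

S_c ≈ 106 mm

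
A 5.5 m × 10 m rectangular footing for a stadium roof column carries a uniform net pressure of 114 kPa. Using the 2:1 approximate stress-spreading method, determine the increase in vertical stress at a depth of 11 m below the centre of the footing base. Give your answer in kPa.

By the 2:1 method the load spreads at 1 horizontal : 2 vertical, so at depth z the loaded area has grown by z in each plan dimension:
Δσ = qBL/((B+z)(L+z)) = 114×5.5×10/((5.5+11)(10+11)) = 18.095 kPa

Δσ_z ≈ 18.1 kPa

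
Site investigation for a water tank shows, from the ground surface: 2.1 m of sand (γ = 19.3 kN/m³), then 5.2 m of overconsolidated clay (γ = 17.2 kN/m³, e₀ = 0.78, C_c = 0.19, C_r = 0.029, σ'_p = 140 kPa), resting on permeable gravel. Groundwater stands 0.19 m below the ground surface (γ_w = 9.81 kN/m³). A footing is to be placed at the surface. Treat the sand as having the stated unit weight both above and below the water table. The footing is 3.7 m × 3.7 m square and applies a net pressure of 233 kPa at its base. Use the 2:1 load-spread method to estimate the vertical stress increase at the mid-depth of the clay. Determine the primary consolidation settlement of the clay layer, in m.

S_c ≈ 0.0273 m

Mid-depth of clay below the ground surface: z = 2.1 + 5.2/2 = 4.7 m.
Total vertical stress at mid-clay: σ_v = 19.3×2.1 + 17.2×2.6 = 85.25 kPa.
Pore pressure: u = 9.81×(4.7 − 0.19) = 44.243 kPa.
Initial effective stress: σ'_0 = σ_v − u = 85.25 − 44.243 = 41.007 kPa.
Stress increase at mid-clay by the 2:1 spreading method:
Δσ = qBL/((B+z)(L+z)) = 233×3.7×3.7/((3.7+4.7)(3.7+4.7)) = 45.206 kPa
Final effective stress: σ'_f = 41.007 + 45.206 = 86.213 kPa.
σ'_f = 86.213 ≤ σ'_p = 140 kPa, so the clay remains overconsolidated and only the recompression index applies:
S_c = C_r·H/(1+e₀)·log₁₀(σ'_f/σ'_0) = 0.029×5.2/1.78×log₁₀(86.213/41.007)
    = 0.084718 × 0.32271 = 0.02734 m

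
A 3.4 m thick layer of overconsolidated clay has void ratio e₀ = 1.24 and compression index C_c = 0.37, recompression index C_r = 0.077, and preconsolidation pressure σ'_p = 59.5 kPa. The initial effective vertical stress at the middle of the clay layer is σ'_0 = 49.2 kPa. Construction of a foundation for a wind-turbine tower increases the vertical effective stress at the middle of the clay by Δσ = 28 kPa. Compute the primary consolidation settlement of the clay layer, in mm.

Final effective stress: σ'_f = 49.2 + 28 = 77.2 kPa.
σ'_f = 77.2 > σ'_p = 59.5 kPa, so the stress path crosses the preconsolidation pressure — recompression up to σ'_p, then virgin compression beyond:
S_c = H/(1+e₀)·[C_r·log₁₀(σ'_p/σ'_0) + C_c·log₁₀(σ'_f/σ'_p)]
    = 3.4/2.24 × [0.077×log₁₀(59.5/49.2) + 0.37×log₁₀(77.2/59.5)]
    = 1.5179 × [0.0063565 + 0.041847] = 0.07317 m

S_c ≈ 73.2 mm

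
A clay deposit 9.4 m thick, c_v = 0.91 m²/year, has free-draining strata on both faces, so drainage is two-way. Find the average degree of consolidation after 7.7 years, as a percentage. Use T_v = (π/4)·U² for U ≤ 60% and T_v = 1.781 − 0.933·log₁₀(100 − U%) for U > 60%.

U ≈ 62.9 %

Drainage path length: H_d = H/2 = 4.7 m (double drainage).
T_v = c_v·t/H_d² = 0.91×7.7/4.7² = 0.3172.
T_v = 0.3172 corresponds to the U > 60% branch:
U = 1 − 10^((1.781 − T_v)/0.933)/100 = 0.6294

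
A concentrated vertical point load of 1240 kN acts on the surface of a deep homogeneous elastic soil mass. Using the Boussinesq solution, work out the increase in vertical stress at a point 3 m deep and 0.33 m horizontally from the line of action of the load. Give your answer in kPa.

Δσ_z ≈ 63.8 kPa

Boussinesq vertical stress below a point load on an elastic half-space:
Δσ_z = 3P/(2πz²) · [1 + (r/z)²]^(−5/2)
r/z = 0.33/3 = 0.11; [1+(r/z)²]^(−5/2) = 0.97038.
Δσ_z = 3×1240/(2π×3²) × 0.97038 = 65.784 × 0.97038 = 63.84 kPa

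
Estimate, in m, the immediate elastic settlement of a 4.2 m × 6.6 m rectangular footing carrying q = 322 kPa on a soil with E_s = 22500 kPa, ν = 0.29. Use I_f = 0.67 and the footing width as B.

Immediate (elastic) settlement: S_e = q·B·(1−ν²)/E_s · I_f.
S_e = 322 × 4.2 × (1 − 0.29²) / 22500 × 0.67
    = 322 × 4.2 × 0.9159 / 22500 × 0.67
    = 0.03688 m

S_e ≈ 0.0369 m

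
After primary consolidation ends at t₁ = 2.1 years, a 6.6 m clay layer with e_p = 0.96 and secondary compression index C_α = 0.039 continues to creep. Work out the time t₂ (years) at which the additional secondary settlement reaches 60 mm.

t₂ ≈ 6.01 years

S_s = C_α·H/(1+e_p)·log₁₀(t₂/t₁) ⇒ log₁₀(t₂/t₁) = S_s·(1+e_p)/(C_α·H).
log₁₀(t₂/t₁) = 0.06 × (1+0.96) / (0.039×6.6) = 0.4569
t₂ = t₁ × 10^0.4569 = 2.1 × 2.863 = 6.013 years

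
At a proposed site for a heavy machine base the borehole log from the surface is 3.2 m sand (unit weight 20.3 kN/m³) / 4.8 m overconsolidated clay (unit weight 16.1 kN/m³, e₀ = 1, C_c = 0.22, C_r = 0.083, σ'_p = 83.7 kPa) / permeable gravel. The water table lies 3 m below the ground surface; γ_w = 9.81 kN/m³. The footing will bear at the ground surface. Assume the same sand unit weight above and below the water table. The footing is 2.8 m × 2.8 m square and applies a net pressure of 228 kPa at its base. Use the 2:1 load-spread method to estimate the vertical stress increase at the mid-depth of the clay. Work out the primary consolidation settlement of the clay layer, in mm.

S_c ≈ 54.5 mm

Mid-depth of clay below the ground surface: z = 3.2 + 4.8/2 = 5.6 m.
Total vertical stress at mid-clay: σ_v = 20.3×3.2 + 16.1×2.4 = 103.6 kPa.
Pore pressure: u = 9.81×(5.6 − 3) = 25.506 kPa.
Initial effective stress: σ'_0 = σ_v − u = 103.6 − 25.506 = 78.094 kPa.
Stress increase at mid-clay by the 2:1 spreading method:
Δσ = qBL/((B+z)(L+z)) = 228×2.8×2.8/((2.8+5.6)(2.8+5.6)) = 25.333 kPa
Final effective stress: σ'_f = 78.094 + 25.333 = 103.43 kPa.
σ'_f = 103.43 > σ'_p = 83.7 kPa, so the stress path crosses the preconsolidation pressure — recompression up to σ'_p, then virgin compression beyond:
S_c = H/(1+e₀)·[C_r·log₁₀(σ'_p/σ'_0) + C_c·log₁₀(σ'_f/σ'_p)]
    = 4.8/2 × [0.083×log₁₀(83.7/78.094) + 0.22×log₁₀(103.43/83.7)]
    = 2.4 × [0.0024989 + 0.020223] = 0.05453 m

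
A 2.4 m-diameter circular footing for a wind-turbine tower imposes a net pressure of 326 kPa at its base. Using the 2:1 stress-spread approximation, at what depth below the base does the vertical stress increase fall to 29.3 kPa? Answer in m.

z ≈ 5.61 m

2:1 spreading — at depth z the loaded area has grown by z in each plan dimension:
qD²/(D+z)² = Δσ_z ⇒ z = D(√(q/Δσ_z) − 1) = 2.4×(√(326/29.3) − 1) = 5.605 m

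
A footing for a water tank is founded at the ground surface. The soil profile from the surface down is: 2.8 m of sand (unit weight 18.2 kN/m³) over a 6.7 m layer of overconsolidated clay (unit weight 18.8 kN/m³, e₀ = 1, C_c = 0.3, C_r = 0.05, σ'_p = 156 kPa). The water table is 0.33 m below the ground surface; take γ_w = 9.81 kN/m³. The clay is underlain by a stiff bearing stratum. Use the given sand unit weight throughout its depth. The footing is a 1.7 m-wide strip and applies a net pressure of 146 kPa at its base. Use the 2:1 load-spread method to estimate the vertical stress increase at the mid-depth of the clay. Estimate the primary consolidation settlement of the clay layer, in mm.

Mid-depth of clay below the ground surface: z = 2.8 + 6.7/2 = 6.15 m.
Total vertical stress at mid-clay: σ_v = 18.2×2.8 + 18.8×3.35 = 113.94 kPa.
Pore pressure: u = 9.81×(6.15 − 0.33) = 57.094 kPa.
Initial effective stress: σ'_0 = σ_v − u = 113.94 − 57.094 = 56.846 kPa.
Stress increase at mid-clay by the 2:1 spreading method:
Δσ = qB/(B+z) = 146×1.7/(1.7+6.15) = 31.618 kPa
Final effective stress: σ'_f = 56.846 + 31.618 = 88.464 kPa.
σ'_f = 88.464 ≤ σ'_p = 156 kPa, so the clay remains overconsolidated and only the recompression index applies:
S_c = C_r·H/(1+e₀)·log₁₀(σ'_f/σ'_0) = 0.05×6.7/2×log₁₀(88.464/56.846)
    = 0.1675 × 0.19207 = 0.03217 m

S_c ≈ 32.2 mm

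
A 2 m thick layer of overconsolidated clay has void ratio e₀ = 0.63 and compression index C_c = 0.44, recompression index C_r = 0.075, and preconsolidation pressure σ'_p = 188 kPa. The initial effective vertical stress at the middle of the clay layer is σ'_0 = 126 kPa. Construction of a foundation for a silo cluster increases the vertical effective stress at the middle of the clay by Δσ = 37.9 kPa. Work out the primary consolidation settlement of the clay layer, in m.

S_c ≈ 0.0105 m

Final effective stress: σ'_f = 126 + 37.9 = 163.9 kPa.
σ'_f = 163.9 ≤ σ'_p = 188 kPa, so the clay remains overconsolidated and only the recompression index applies:
S_c = C_r·H/(1+e₀)·log₁₀(σ'_f/σ'_0) = 0.075×2/1.63×log₁₀(163.9/126)
    = 0.092025 × 0.11421 = 0.01051 m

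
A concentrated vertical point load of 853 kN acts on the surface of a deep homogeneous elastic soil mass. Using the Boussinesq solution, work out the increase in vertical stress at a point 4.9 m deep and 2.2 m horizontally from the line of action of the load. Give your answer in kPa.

Δσ_z ≈ 10.7 kPa

Boussinesq vertical stress below a point load on an elastic half-space:
Δσ_z = 3P/(2πz²) · [1 + (r/z)²]^(−5/2)
r/z = 2.2/4.9 = 0.44898; [1+(r/z)²]^(−5/2) = 0.63185.
Δσ_z = 3×853/(2π×4.9²) × 0.63185 = 16.963 × 0.63185 = 10.72 kPa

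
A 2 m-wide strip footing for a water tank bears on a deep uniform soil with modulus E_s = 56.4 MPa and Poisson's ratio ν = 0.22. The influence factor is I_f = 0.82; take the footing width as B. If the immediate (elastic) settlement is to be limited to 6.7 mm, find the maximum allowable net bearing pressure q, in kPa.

q ≈ 242 kPa

E_s = 56.4 MPa = 56400 kPa.
S_e = q·B·(1−ν²)/E_s · I_f  ⇒  q = S_e·E_s / (B·(1−ν²)·I_f).
q = 0.0067 × 56400 / (2 × 0.9516 × 0.82) = 242.1 kPa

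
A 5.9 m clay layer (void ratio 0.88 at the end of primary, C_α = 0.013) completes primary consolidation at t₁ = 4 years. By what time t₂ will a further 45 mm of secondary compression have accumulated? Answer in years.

S_s = C_α·H/(1+e_p)·log₁₀(t₂/t₁) ⇒ log₁₀(t₂/t₁) = S_s·(1+e_p)/(C_α·H).
log₁₀(t₂/t₁) = 0.045 × (1+0.88) / (0.013×5.9) = 1.103
t₂ = t₁ × 10^1.103 = 4 × 12.68 = 50.71 years

t₂ ≈ 50.7 years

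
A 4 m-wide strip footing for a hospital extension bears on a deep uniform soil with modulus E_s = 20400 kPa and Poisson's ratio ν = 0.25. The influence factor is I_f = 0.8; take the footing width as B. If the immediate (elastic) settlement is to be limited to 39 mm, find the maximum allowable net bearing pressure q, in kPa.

q ≈ 265 kPa

S_e = q·B·(1−ν²)/E_s · I_f  ⇒  q = S_e·E_s / (B·(1−ν²)·I_f).
q = 0.039 × 20400 / (4 × 0.9375 × 0.8) = 265.2 kPa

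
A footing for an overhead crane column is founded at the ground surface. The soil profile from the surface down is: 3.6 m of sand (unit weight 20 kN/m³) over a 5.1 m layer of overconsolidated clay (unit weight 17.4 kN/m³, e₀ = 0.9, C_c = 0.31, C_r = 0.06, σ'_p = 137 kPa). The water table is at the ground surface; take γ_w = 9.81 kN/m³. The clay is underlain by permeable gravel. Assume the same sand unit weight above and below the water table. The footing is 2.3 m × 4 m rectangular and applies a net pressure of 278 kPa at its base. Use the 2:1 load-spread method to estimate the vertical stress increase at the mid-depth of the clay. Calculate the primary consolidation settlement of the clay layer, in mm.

S_c ≈ 29.8 mm

Mid-depth of clay below the ground surface: z = 3.6 + 5.1/2 = 6.15 m.
Total vertical stress at mid-clay: σ_v = 20×3.6 + 17.4×2.55 = 116.37 kPa.
Pore pressure: u = 9.81×(6.15 − 0) = 60.332 kPa.
Initial effective stress: σ'_0 = σ_v − u = 116.37 − 60.332 = 56.038 kPa.
Stress increase at mid-clay by the 2:1 spreading method:
Δσ = qBL/((B+z)(L+z)) = 278×2.3×4/((2.3+6.15)(4+6.15)) = 29.82 kPa
Final effective stress: σ'_f = 56.038 + 29.82 = 85.858 kPa.
σ'_f = 85.858 ≤ σ'_p = 137 kPa, so the clay remains overconsolidated and only the recompression index applies:
S_c = C_r·H/(1+e₀)·log₁₀(σ'_f/σ'_0) = 0.06×5.1/1.9×log₁₀(85.858/56.038)
    = 0.16105 × 0.1853 = 0.02984 m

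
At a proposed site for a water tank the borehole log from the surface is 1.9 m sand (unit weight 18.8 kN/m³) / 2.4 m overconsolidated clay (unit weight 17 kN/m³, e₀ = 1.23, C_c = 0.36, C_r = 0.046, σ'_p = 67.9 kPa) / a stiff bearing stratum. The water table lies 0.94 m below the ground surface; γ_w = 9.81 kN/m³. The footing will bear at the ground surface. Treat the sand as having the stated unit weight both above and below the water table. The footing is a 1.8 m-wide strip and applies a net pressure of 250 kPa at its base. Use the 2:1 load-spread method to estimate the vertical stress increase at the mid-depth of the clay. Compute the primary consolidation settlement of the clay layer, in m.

S_c ≈ 0.119 m

Mid-depth of clay below the ground surface: z = 1.9 + 2.4/2 = 3.1 m.
Total vertical stress at mid-clay: σ_v = 18.8×1.9 + 17×1.2 = 56.12 kPa.
Pore pressure: u = 9.81×(3.1 − 0.94) = 21.19 kPa.
Initial effective stress: σ'_0 = σ_v − u = 56.12 − 21.19 = 34.93 kPa.
Stress increase at mid-clay by the 2:1 spreading method:
Δσ = qB/(B+z) = 250×1.8/(1.8+3.1) = 91.837 kPa
Final effective stress: σ'_f = 34.93 + 91.837 = 126.77 kPa.
σ'_f = 126.77 > σ'_p = 67.9 kPa, so the stress path crosses the preconsolidation pressure — recompression up to σ'_p, then virgin compression beyond:
S_c = H/(1+e₀)·[C_r·log₁₀(σ'_p/σ'_0) + C_c·log₁₀(σ'_f/σ'_p)]
    = 2.4/2.23 × [0.046×log₁₀(67.9/34.93) + 0.36×log₁₀(126.77/67.9)]
    = 1.0762 × [0.013279 + 0.097613] = 0.1193 m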